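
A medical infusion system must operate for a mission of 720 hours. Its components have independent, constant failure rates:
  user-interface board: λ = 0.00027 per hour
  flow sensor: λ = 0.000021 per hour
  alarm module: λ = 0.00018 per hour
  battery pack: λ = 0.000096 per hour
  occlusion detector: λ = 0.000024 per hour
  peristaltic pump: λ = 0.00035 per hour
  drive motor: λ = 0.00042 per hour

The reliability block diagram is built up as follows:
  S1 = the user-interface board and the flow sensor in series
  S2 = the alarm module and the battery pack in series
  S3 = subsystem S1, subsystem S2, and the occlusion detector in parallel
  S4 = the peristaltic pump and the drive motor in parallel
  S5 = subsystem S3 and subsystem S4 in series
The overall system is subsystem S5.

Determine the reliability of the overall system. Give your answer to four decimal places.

0.9413

R(user-interface board) = exp(−0.00027 × 720) = 0.823329
R(flow sensor) = exp(−0.000021 × 720) = 0.984994
R(alarm module) = exp(−0.00018 × 720) = 0.878447
R(battery pack) = exp(−0.000096 × 720) = 0.933215
R(occlusion detector) = exp(−0.000024 × 720) = 0.982868
R(peristaltic pump) = exp(−0.00035 × 720) = 0.777245
R(drive motor) = exp(−0.00042 × 720) = 0.739042
Series (user-interface board and flow sensor): 0.823329 × 0.984994 = 0.810974
Series (alarm module and battery pack): 0.878447 × 0.933215 = 0.819780
Parallel ([0.810974], [0.819780], and occlusion detector): 1 − (1 − 0.810974)(1 − 0.819780)(1 − 0.982868) = 0.999416
Parallel (peristaltic pump and drive motor): 1 − (1 − 0.777245)(1 − 0.739042) = 0.941870
Series ([0.999416] and [0.941870]): 0.999416 × 0.941870 = 0.9413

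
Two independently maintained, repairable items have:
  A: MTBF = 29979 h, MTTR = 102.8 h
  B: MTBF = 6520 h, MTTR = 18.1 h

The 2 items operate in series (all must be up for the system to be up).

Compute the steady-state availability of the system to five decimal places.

0.99382

A(A) = MTBF/(MTBF+MTTR) = 29979/(29979+102.8) = 0.996583
A(B) = MTBF/(MTBF+MTTR) = 6520/(6520+18.1) = 0.997232
Series availability: 0.996583 × 0.997232 = 0.99382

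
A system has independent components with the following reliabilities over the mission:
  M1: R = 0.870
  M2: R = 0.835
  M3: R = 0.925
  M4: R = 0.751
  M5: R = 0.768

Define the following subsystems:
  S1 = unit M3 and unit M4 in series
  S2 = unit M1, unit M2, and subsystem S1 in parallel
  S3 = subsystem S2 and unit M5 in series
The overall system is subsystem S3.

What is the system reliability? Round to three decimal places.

Series (M3 and M4): 0.92500 × 0.75100 = 0.69468
Parallel (M1, M2, and [0.69468]): 1 − (1 − 0.87000)(1 − 0.83500)(1 − 0.69468) = 0.99345
Series ([0.99345] and M5): 0.99345 × 0.76800 = 0.763

0.763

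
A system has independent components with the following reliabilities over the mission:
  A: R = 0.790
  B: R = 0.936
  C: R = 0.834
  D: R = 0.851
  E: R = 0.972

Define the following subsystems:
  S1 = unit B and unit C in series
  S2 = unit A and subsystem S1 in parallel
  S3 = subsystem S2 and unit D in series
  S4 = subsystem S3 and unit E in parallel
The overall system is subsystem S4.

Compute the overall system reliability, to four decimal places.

Series (B and C): 0.936000 × 0.834000 = 0.780624
Parallel (A and [0.780624]): 1 − (1 − 0.790000)(1 − 0.780624) = 0.953931
Series ([0.953931] and D): 0.953931 × 0.851000 = 0.811795
Parallel ([0.811795] and E): 1 − (1 − 0.811795)(1 − 0.972000) = 0.9947

0.9947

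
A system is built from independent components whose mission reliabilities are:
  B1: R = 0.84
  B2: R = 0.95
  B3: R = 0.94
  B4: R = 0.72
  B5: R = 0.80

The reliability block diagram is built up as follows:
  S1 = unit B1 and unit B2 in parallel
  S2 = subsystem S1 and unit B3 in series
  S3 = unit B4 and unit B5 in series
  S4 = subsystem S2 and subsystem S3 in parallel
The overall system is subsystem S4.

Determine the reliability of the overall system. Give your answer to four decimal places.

Parallel (B1 and B2): 1 − (1 − 0.840000)(1 − 0.950000) = 0.992000
Series ([0.992000] and B3): 0.992000 × 0.940000 = 0.932480
Series (B4 and B5): 0.720000 × 0.800000 = 0.576000
Parallel ([0.932480] and [0.576000]): 1 − (1 − 0.932480)(1 − 0.576000) = 0.9714

0.9714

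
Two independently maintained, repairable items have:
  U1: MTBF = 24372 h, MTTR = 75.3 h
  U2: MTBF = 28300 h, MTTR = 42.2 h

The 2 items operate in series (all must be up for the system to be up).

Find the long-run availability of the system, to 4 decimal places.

0.9954

A(U1) = MTBF/(MTBF+MTTR) = 24372/(24372+75.3) = 0.996920
A(U2) = MTBF/(MTBF+MTTR) = 28300/(28300+42.2) = 0.998511
Series availability: 0.996920 × 0.998511 = 0.9954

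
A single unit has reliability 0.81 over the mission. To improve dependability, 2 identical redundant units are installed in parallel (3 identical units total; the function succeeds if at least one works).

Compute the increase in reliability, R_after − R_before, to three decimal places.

R_before = 0.81
R_after = 1 − (1 − 0.81)^3 = 0.993
ΔR = 0.993 − 0.81 = 0.183

0.183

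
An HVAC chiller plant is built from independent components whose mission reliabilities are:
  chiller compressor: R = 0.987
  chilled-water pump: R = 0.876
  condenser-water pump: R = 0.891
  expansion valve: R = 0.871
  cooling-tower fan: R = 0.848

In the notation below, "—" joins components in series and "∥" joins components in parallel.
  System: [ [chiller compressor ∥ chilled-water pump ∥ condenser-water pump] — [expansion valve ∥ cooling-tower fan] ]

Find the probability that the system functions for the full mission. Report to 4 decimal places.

Parallel (chiller compressor, chilled-water pump, and condenser-water pump): 1 − (1 − 0.987000)(1 − 0.876000)(1 − 0.891000) = 0.999824
Parallel (expansion valve and cooling-tower fan): 1 − (1 − 0.871000)(1 − 0.848000) = 0.980392
Series ([0.999824] and [0.980392]): 0.999824 × 0.980392 = 0.9802

0.9802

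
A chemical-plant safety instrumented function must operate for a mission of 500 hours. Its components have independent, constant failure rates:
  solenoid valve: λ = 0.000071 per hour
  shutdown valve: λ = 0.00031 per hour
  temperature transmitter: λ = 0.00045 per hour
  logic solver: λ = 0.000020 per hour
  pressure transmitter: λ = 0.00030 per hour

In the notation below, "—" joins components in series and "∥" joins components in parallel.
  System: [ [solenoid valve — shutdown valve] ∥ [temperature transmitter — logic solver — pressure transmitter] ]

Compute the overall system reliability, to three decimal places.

0.945

R(solenoid valve) = exp(−0.000071 × 500) = 0.96512
R(shutdown valve) = exp(−0.00031 × 500) = 0.85642
R(temperature transmitter) = exp(−0.00045 × 500) = 0.79852
R(logic solver) = exp(−0.000020 × 500) = 0.99005
R(pressure transmitter) = exp(−0.00030 × 500) = 0.86071
Series (solenoid valve and shutdown valve): 0.96512 × 0.85642 = 0.82655
Series (temperature transmitter, logic solver, and pressure transmitter): 0.79852 × 0.99005 × 0.86071 = 0.68046
Parallel ([0.82655] and [0.68046]): 1 − (1 − 0.82655)(1 − 0.68046) = 0.945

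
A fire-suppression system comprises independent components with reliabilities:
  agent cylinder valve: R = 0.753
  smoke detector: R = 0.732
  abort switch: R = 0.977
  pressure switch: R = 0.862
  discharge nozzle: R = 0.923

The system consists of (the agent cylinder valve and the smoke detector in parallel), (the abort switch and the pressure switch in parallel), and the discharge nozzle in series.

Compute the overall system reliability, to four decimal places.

Parallel (agent cylinder valve and smoke detector): 1 − (1 − 0.753000)(1 − 0.732000) = 0.933804
Parallel (abort switch and pressure switch): 1 − (1 − 0.977000)(1 − 0.862000) = 0.996826
Series ([0.933804], [0.996826], and discharge nozzle): 0.933804 × 0.996826 × 0.923000 = 0.8592

0.8592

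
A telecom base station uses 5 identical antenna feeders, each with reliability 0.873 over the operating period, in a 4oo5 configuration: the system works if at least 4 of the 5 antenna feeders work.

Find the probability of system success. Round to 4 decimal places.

0.8759

R = Σ_{i=4}^{5} C(5,i) p^i (1−p)^{5−i} with p = 0.873
C(5,4)·0.873^4·0.127^1 = 0.368834
C(5,5)·0.873^5·0.127^0 = 0.507074
Sum = 0.8759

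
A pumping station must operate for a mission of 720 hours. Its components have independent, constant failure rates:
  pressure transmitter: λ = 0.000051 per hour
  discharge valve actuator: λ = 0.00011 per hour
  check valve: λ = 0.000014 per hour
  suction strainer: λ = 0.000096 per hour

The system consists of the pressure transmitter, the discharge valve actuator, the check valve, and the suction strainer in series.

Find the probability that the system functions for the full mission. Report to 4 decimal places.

0.8227

R(pressure transmitter) = exp(−0.000051 × 720) = 0.963946
R(discharge valve actuator) = exp(−0.00011 × 720) = 0.923855
R(check valve) = exp(−0.000014 × 720) = 0.989971
R(suction strainer) = exp(−0.000096 × 720) = 0.933215
Series (pressure transmitter, discharge valve actuator, check valve, and suction strainer): 0.963946 × 0.923855 × 0.989971 × 0.933215 = 0.8227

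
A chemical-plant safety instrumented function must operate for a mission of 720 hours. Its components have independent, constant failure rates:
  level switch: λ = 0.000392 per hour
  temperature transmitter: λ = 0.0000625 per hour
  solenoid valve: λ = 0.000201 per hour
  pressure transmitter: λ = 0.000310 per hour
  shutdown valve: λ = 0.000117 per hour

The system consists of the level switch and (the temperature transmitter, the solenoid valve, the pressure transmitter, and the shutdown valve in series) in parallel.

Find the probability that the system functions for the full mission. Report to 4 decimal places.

0.9037

R(level switch) = exp(−0.000392 × 720) = 0.754093
R(temperature transmitter) = exp(−0.0000625 × 720) = 0.955997
R(solenoid valve) = exp(−0.000201 × 720) = 0.865265
R(pressure transmitter) = exp(−0.000310 × 720) = 0.799955
R(shutdown valve) = exp(−0.000117 × 720) = 0.919211
Series (temperature transmitter, solenoid valve, pressure transmitter, and shutdown valve): 0.955997 × 0.865265 × 0.799955 × 0.919211 = 0.608256
Parallel (level switch and [0.608256]): 1 − (1 − 0.754093)(1 − 0.608256) = 0.9037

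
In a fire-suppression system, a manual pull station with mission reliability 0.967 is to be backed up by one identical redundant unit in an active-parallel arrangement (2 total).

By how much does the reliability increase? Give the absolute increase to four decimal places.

R_before = 0.967
R_after = 1 − (1 − 0.967)^2 = 0.9989
ΔR = 0.9989 − 0.967 = 0.0319

0.0319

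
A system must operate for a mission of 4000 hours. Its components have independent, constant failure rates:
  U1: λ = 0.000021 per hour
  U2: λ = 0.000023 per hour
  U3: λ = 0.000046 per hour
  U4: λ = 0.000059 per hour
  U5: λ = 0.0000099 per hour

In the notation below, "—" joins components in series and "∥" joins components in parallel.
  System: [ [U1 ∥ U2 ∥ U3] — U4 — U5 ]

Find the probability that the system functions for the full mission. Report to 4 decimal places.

0.7582

R(U1) = exp(−0.000021 × 4000) = 0.919431
R(U2) = exp(−0.000023 × 4000) = 0.912105
R(U3) = exp(−0.000046 × 4000) = 0.831936
R(U4) = exp(−0.000059 × 4000) = 0.789781
R(U5) = exp(−0.0000099 × 4000) = 0.961174
Parallel (U1, U2, and U3): 1 − (1 − 0.919431)(1 − 0.912105)(1 − 0.831936) = 0.998810
Series ([0.998810], U4, and U5): 0.998810 × 0.789781 × 0.961174 = 0.7582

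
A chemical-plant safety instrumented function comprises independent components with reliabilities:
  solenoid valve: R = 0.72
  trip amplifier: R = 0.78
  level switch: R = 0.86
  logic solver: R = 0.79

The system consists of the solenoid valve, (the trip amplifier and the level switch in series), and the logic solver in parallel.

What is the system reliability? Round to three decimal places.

0.981

Series (trip amplifier and level switch): 0.78000 × 0.86000 = 0.67080
Parallel (solenoid valve, [0.67080], and logic solver): 1 − (1 − 0.72000)(1 − 0.67080)(1 − 0.79000) = 0.981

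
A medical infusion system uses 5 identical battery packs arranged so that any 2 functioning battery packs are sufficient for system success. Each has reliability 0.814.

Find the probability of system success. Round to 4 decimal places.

0.9949

R = Σ_{i=2}^{5} C(5,i) p^i (1−p)^{5−i} with p = 0.814
C(5,2)·0.814^2·0.186^3 = 0.042637
C(5,3)·0.814^3·0.186^2 = 0.186595
C(5,4)·0.814^4·0.186^1 = 0.408301
C(5,5)·0.814^5·0.186^0 = 0.357373
Sum = 0.9949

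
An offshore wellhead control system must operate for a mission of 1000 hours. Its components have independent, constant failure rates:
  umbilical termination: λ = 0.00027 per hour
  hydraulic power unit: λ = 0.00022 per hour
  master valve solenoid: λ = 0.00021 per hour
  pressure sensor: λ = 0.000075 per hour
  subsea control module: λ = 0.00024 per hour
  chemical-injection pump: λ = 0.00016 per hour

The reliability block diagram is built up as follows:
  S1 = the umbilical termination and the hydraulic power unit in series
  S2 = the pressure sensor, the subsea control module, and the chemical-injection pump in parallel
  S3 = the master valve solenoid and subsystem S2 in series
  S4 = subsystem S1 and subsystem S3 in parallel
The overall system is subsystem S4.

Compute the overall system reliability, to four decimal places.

0.9259

R(umbilical termination) = exp(−0.00027 × 1000) = 0.763379
R(hydraulic power unit) = exp(−0.00022 × 1000) = 0.802519
R(master valve solenoid) = exp(−0.00021 × 1000) = 0.810584
R(pressure sensor) = exp(−0.000075 × 1000) = 0.927743
R(subsea control module) = exp(−0.00024 × 1000) = 0.786628
R(chemical-injection pump) = exp(−0.00016 × 1000) = 0.852144
Series (umbilical termination and hydraulic power unit): 0.763379 × 0.802519 = 0.612626
Parallel (pressure sensor, subsea control module, and chemical-injection pump): 1 − (1 − 0.927743)(1 − 0.786628)(1 − 0.852144) = 0.997720
Series (master valve solenoid and [0.997720]): 0.810584 × 0.997720 = 0.808736
Parallel ([0.612626] and [0.808736]): 1 − (1 − 0.612626)(1 − 0.808736) = 0.9259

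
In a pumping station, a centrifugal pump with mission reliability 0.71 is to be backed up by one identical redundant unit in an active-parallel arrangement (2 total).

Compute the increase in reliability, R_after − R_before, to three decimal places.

0.206

R_before = 0.71
R_after = 1 − (1 − 0.71)^2 = 0.916
ΔR = 0.916 − 0.71 = 0.206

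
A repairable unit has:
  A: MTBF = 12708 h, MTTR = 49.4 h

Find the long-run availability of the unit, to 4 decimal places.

A(A) = MTBF/(MTBF+MTTR) = 12708/(12708+49.4) = 0.9961

0.9961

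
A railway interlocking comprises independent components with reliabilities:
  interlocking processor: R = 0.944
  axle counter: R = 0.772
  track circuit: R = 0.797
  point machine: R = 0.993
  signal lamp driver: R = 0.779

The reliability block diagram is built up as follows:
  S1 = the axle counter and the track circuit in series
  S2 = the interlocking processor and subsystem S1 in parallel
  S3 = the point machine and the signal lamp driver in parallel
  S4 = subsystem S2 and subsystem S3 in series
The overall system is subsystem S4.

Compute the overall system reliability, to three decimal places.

Series (axle counter and track circuit): 0.77200 × 0.79700 = 0.61528
Parallel (interlocking processor and [0.61528]): 1 − (1 − 0.94400)(1 − 0.61528) = 0.97846
Parallel (point machine and signal lamp driver): 1 − (1 − 0.99300)(1 − 0.77900) = 0.99845
Series ([0.97846] and [0.99845]): 0.97846 × 0.99845 = 0.977

0.977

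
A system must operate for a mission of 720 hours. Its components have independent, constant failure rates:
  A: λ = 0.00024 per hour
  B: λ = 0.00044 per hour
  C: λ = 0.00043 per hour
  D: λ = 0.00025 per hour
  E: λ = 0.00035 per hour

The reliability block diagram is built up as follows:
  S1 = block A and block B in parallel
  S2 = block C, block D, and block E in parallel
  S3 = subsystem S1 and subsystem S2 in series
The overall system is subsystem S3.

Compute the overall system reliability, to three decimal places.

0.948

R(A) = exp(−0.00024 × 720) = 0.84131
R(B) = exp(−0.00044 × 720) = 0.72848
R(C) = exp(−0.00043 × 720) = 0.73374
R(D) = exp(−0.00025 × 720) = 0.83527
R(E) = exp(−0.00035 × 720) = 0.77724
Parallel (A and B): 1 − (1 − 0.84131)(1 − 0.72848) = 0.95691
Parallel (C, D, and E): 1 − (1 − 0.73374)(1 − 0.83527)(1 − 0.77724) = 0.99023
Series ([0.95691] and [0.99023]): 0.95691 × 0.99023 = 0.948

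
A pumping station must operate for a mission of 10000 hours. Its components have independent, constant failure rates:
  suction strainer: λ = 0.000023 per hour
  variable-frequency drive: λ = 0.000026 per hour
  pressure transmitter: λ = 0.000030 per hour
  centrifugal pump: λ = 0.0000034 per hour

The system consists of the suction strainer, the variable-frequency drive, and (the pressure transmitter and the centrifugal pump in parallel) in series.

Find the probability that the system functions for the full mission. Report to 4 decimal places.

0.6073

R(suction strainer) = exp(−0.000023 × 10000) = 0.794534
R(variable-frequency drive) = exp(−0.000026 × 10000) = 0.771052
R(pressure transmitter) = exp(−0.000030 × 10000) = 0.740818
R(centrifugal pump) = exp(−0.0000034 × 10000) = 0.966572
Parallel (pressure transmitter and centrifugal pump): 1 − (1 − 0.740818)(1 − 0.966572) = 0.991336
Series (suction strainer, variable-frequency drive, and [0.991336]): 0.794534 × 0.771052 × 0.991336 = 0.6073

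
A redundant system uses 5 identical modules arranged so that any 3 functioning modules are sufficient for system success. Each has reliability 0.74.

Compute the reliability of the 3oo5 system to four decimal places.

R = Σ_{i=3}^{5} C(5,i) p^i (1−p)^{5−i} with p = 0.74
C(5,3)·0.74^3·0.26^2 = 0.273931
C(5,4)·0.74^4·0.26^1 = 0.389825
C(5,5)·0.74^5·0.26^0 = 0.221901
Sum = 0.8857

0.8857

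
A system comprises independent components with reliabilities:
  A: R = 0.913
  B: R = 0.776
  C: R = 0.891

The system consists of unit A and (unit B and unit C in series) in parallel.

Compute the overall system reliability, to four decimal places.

Series (B and C): 0.776000 × 0.891000 = 0.691416
Parallel (A and [0.691416]): 1 − (1 − 0.913000)(1 − 0.691416) = 0.9732

0.9732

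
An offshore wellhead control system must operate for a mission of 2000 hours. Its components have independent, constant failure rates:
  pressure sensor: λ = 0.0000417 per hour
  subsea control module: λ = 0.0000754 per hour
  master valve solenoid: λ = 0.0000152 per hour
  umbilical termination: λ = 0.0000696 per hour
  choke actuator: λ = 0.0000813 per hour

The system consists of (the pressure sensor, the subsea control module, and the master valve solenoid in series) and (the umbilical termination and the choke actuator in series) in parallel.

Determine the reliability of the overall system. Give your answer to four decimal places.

R(pressure sensor) = exp(−0.0000417 × 2000) = 0.919983
R(subsea control module) = exp(−0.0000754 × 2000) = 0.860020
R(master valve solenoid) = exp(−0.0000152 × 2000) = 0.970057
R(umbilical termination) = exp(−0.0000696 × 2000) = 0.870054
R(choke actuator) = exp(−0.0000813 × 2000) = 0.849931
Series (pressure sensor, subsea control module, and master valve solenoid): 0.919983 × 0.860020 × 0.970057 = 0.767513
Series (umbilical termination and choke actuator): 0.870054 × 0.849931 = 0.739486
Parallel ([0.767513] and [0.739486]): 1 − (1 − 0.767513)(1 − 0.739486) = 0.9394

0.9394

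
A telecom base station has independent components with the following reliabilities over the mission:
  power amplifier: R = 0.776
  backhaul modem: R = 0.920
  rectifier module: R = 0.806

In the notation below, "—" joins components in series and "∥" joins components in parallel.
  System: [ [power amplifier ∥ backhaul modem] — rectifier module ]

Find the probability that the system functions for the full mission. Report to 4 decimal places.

Parallel (power amplifier and backhaul modem): 1 − (1 − 0.776000)(1 − 0.920000) = 0.982080
Series ([0.982080] and rectifier module): 0.982080 × 0.806000 = 0.7916

0.7916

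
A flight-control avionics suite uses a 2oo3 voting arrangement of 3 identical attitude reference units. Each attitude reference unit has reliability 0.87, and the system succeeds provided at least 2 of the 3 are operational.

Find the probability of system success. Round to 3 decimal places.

0.954

R = Σ_{i=2}^{3} C(3,i) p^i (1−p)^{3−i} with p = 0.87
C(3,2)·0.87^2·0.13^1 = 0.29519
C(3,3)·0.87^3·0.13^0 = 0.65850
Sum = 0.954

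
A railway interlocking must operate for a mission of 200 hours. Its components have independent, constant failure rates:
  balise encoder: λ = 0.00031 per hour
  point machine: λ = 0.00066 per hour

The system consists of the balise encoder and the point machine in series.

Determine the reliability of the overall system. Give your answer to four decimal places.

0.8237

R(balise encoder) = exp(−0.00031 × 200) = 0.939883
R(point machine) = exp(−0.00066 × 200) = 0.876341
Series (balise encoder and point machine): 0.939883 × 0.876341 = 0.8237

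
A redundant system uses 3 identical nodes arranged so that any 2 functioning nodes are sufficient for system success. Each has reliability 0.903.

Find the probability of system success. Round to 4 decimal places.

0.9736

R = Σ_{i=2}^{3} C(3,i) p^i (1−p)^{3−i} with p = 0.903
C(3,2)·0.903^2·0.097^1 = 0.237284
C(3,3)·0.903^3·0.097^0 = 0.736314
Sum = 0.9736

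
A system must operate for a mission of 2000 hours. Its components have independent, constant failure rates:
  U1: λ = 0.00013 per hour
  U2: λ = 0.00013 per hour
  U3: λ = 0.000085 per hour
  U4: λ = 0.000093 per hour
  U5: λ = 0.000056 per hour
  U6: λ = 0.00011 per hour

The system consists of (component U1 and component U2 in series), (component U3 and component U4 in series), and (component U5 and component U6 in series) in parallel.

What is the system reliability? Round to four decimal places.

0.9657

R(U1) = exp(−0.00013 × 2000) = 0.771052
R(U2) = exp(−0.00013 × 2000) = 0.771052
R(U3) = exp(−0.000085 × 2000) = 0.843665
R(U4) = exp(−0.000093 × 2000) = 0.830274
R(U5) = exp(−0.000056 × 2000) = 0.894044
R(U6) = exp(−0.00011 × 2000) = 0.802519
Series (U1 and U2): 0.771052 × 0.771052 = 0.594521
Series (U3 and U4): 0.843665 × 0.830274 = 0.700473
Series (U5 and U6): 0.894044 × 0.802519 = 0.717487
Parallel ([0.594521], [0.700473], and [0.717487]): 1 − (1 − 0.594521)(1 − 0.700473)(1 − 0.717487) = 0.9657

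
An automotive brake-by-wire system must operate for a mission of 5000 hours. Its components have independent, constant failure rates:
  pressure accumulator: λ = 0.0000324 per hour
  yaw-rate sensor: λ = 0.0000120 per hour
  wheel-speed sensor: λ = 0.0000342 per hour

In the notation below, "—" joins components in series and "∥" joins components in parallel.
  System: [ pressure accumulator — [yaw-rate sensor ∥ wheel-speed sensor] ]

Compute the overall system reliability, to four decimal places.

R(pressure accumulator) = exp(−0.0000324 × 5000) = 0.850441
R(yaw-rate sensor) = exp(−0.0000120 × 5000) = 0.941765
R(wheel-speed sensor) = exp(−0.0000342 × 5000) = 0.842822
Parallel (yaw-rate sensor and wheel-speed sensor): 1 − (1 − 0.941765)(1 − 0.842822) = 0.990847
Series (pressure accumulator and [0.990847]): 0.850441 × 0.990847 = 0.8427

0.8427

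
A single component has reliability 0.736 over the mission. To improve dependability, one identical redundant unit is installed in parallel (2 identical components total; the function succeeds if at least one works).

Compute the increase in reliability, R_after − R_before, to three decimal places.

0.194

R_before = 0.736
R_after = 1 − (1 − 0.736)^2 = 0.930
ΔR = 0.930 − 0.736 = 0.194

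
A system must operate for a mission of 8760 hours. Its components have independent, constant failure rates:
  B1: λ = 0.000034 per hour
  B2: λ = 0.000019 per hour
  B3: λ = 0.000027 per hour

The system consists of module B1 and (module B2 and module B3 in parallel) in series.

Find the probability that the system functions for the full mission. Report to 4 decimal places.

R(B1) = exp(−0.000034 × 8760) = 0.742420
R(B2) = exp(−0.000019 × 8760) = 0.846674
R(B3) = exp(−0.000027 × 8760) = 0.789370
Parallel (B2 and B3): 1 − (1 − 0.846674)(1 − 0.789370) = 0.967705
Series (B1 and [0.967705]): 0.742420 × 0.967705 = 0.7184

0.7184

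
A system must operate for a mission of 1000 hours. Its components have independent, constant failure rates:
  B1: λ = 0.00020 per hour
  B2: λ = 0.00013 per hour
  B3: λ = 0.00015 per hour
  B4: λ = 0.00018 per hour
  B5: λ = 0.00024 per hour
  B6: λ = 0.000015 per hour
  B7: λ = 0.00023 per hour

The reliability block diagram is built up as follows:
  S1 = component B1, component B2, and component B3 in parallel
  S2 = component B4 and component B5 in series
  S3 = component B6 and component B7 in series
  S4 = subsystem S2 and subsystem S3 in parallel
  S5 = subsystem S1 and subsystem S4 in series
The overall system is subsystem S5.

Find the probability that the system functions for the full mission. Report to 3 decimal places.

R(B1) = exp(−0.00020 × 1000) = 0.81873
R(B2) = exp(−0.00013 × 1000) = 0.87810
R(B3) = exp(−0.00015 × 1000) = 0.86071
R(B4) = exp(−0.00018 × 1000) = 0.83527
R(B5) = exp(−0.00024 × 1000) = 0.78663
R(B6) = exp(−0.000015 × 1000) = 0.98511
R(B7) = exp(−0.00023 × 1000) = 0.79453
Parallel (B1, B2, and B3): 1 − (1 − 0.81873)(1 − 0.87810)(1 − 0.86071) = 0.99692
Series (B4 and B5): 0.83527 × 0.78663 = 0.65705
Series (B6 and B7): 0.98511 × 0.79453 = 0.78270
Parallel ([0.65705] and [0.78270]): 1 − (1 − 0.65705)(1 − 0.78270) = 0.92548
Series ([0.99692] and [0.92548]): 0.99692 × 0.92548 = 0.923

0.923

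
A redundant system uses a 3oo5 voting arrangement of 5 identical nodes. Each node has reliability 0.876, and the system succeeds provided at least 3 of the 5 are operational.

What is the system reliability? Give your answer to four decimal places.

0.9843

R = Σ_{i=3}^{5} C(5,i) p^i (1−p)^{5−i} with p = 0.876
C(5,3)·0.876^3·0.124^2 = 0.103361
C(5,4)·0.876^4·0.124^1 = 0.365097
C(5,5)·0.876^5·0.124^0 = 0.515847
Sum = 0.9843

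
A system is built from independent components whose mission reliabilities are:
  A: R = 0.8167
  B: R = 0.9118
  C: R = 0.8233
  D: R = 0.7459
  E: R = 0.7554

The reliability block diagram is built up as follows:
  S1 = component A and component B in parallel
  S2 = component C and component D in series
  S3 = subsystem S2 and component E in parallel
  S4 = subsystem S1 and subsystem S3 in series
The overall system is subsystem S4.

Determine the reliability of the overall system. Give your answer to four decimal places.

Parallel (A and B): 1 − (1 − 0.816700)(1 − 0.911800) = 0.983833
Series (C and D): 0.823300 × 0.745900 = 0.614099
Parallel ([0.614099] and E): 1 − (1 − 0.614099)(1 − 0.755400) = 0.905609
Series ([0.983833] and [0.905609]): 0.983833 × 0.905609 = 0.8910

0.8910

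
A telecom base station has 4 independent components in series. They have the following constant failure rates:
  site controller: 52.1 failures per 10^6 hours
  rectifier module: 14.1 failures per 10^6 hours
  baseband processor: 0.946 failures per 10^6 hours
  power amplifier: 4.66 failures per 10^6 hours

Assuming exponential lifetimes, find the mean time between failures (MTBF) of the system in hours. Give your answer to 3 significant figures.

13900

Series of exponential components: λ_sys = Σ λ_i
λ_sys = 0.0000521 + 0.0000141 + 0.000000946 + 0.00000466 = 7.1806e-05 /h
MTBF = 1 / λ_sys = 13900 h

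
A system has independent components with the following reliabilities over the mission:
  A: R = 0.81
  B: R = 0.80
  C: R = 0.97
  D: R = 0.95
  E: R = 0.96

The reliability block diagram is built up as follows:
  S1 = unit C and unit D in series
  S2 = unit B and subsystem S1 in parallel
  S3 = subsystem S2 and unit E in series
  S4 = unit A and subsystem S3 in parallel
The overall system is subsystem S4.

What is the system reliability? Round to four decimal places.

Series (C and D): 0.970000 × 0.950000 = 0.921500
Parallel (B and [0.921500]): 1 − (1 − 0.800000)(1 − 0.921500) = 0.984300
Series ([0.984300] and E): 0.984300 × 0.960000 = 0.944928
Parallel (A and [0.944928]): 1 − (1 − 0.810000)(1 − 0.944928) = 0.9895

0.9895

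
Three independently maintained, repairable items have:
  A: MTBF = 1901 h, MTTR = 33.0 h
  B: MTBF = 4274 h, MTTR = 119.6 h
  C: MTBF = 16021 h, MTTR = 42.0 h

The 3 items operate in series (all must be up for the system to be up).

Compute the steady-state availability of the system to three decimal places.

0.954

A(A) = MTBF/(MTBF+MTTR) = 1901/(1901+33.0) = 0.982937
A(B) = MTBF/(MTBF+MTTR) = 4274/(4274+119.6) = 0.972779
A(C) = MTBF/(MTBF+MTTR) = 16021/(16021+42.0) = 0.997385
Series availability: 0.982937 × 0.972779 × 0.997385 = 0.954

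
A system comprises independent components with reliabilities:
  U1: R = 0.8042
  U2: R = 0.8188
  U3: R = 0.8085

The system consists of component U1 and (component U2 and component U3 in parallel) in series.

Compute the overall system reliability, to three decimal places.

Parallel (U2 and U3): 1 − (1 − 0.81880)(1 − 0.80850) = 0.96530
Series (U1 and [0.96530]): 0.80420 × 0.96530 = 0.776

0.776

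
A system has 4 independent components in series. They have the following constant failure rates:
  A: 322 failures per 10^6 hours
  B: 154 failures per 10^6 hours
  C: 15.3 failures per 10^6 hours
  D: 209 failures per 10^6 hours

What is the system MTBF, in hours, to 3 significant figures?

Series of exponential components: λ_sys = Σ λ_i
λ_sys = 0.000322 + 0.000154 + 0.0000153 + 0.000209 = 7.0030e-04 /h
MTBF = 1 / λ_sys = 1430 h

1430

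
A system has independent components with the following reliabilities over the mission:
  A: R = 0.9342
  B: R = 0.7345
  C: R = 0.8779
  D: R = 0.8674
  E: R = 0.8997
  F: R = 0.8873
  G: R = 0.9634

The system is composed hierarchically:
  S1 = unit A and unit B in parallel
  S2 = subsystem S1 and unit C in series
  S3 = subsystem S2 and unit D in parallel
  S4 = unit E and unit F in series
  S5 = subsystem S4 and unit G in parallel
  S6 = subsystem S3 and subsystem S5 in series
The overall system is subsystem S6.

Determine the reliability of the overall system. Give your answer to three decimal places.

0.975

Parallel (A and B): 1 − (1 − 0.93420)(1 − 0.73450) = 0.98253
Series ([0.98253] and C): 0.98253 × 0.87790 = 0.86256
Parallel ([0.86256] and D): 1 − (1 − 0.86256)(1 − 0.86740) = 0.98178
Series (E and F): 0.89970 × 0.88730 = 0.79830
Parallel ([0.79830] and G): 1 − (1 − 0.79830)(1 − 0.96340) = 0.99262
Series ([0.98178] and [0.99262]): 0.98178 × 0.99262 = 0.975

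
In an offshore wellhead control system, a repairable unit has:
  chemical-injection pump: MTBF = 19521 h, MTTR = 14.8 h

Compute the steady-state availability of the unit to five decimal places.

A(chemical-injection pump) = MTBF/(MTBF+MTTR) = 19521/(19521+14.8) = 0.99924

0.99924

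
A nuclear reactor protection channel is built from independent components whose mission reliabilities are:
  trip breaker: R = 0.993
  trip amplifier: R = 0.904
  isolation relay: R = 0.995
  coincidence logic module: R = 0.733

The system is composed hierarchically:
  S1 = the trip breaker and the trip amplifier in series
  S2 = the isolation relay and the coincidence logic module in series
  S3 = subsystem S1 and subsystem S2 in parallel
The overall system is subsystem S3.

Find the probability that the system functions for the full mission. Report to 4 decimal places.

0.9723

Series (trip breaker and trip amplifier): 0.993000 × 0.904000 = 0.897672
Series (isolation relay and coincidence logic module): 0.995000 × 0.733000 = 0.729335
Parallel ([0.897672] and [0.729335]): 1 − (1 − 0.897672)(1 − 0.729335) = 0.9723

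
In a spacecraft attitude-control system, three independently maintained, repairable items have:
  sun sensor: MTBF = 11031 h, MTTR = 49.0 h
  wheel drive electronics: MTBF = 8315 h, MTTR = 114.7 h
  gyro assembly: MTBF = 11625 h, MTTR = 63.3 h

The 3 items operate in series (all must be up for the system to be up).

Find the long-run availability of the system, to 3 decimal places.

0.977

A(sun sensor) = MTBF/(MTBF+MTTR) = 11031/(11031+49.0) = 0.995578
A(wheel drive electronics) = MTBF/(MTBF+MTTR) = 8315/(8315+114.7) = 0.986393
A(gyro assembly) = MTBF/(MTBF+MTTR) = 11625/(11625+63.3) = 0.994584
Series availability: 0.995578 × 0.986393 × 0.994584 = 0.977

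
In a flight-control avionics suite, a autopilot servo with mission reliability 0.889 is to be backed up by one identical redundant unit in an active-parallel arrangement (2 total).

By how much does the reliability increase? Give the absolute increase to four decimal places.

R_before = 0.889
R_after = 1 − (1 − 0.889)^2 = 0.9877
ΔR = 0.9877 − 0.889 = 0.0987

0.0987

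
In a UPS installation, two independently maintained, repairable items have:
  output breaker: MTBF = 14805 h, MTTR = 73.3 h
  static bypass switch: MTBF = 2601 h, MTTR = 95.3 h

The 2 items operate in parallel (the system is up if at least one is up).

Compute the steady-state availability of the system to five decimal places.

A(output breaker) = MTBF/(MTBF+MTTR) = 14805/(14805+73.3) = 0.995073
A(static bypass switch) = MTBF/(MTBF+MTTR) = 2601/(2601+95.3) = 0.964655
Parallel availability: 1 − (1 − 0.995073)(1 − 0.964655) = 0.99983

0.99983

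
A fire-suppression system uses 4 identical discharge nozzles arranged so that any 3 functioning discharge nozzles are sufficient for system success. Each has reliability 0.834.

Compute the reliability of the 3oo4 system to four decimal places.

R = Σ_{i=3}^{4} C(4,i) p^i (1−p)^{4−i} with p = 0.834
C(4,3)·0.834^3·0.166^1 = 0.385182
C(4,4)·0.834^4·0.166^0 = 0.483798
Sum = 0.8690

0.8690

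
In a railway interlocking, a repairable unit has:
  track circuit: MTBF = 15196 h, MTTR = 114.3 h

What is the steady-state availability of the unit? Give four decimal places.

A(track circuit) = MTBF/(MTBF+MTTR) = 15196/(15196+114.3) = 0.9925

0.9925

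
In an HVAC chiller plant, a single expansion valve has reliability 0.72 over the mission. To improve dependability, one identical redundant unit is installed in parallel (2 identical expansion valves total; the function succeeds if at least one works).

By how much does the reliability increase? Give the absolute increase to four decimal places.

0.2016

R_before = 0.72
R_after = 1 − (1 − 0.72)^2 = 0.9216
ΔR = 0.9216 − 0.72 = 0.2016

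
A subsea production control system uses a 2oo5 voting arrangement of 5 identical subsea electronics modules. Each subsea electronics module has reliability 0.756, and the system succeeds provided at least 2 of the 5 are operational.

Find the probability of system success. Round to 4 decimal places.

R = Σ_{i=2}^{5} C(5,i) p^i (1−p)^{5−i} with p = 0.756
C(5,2)·0.756^2·0.244^3 = 0.083026
C(5,3)·0.756^3·0.244^2 = 0.257244
C(5,4)·0.756^4·0.244^1 = 0.398517
C(5,5)·0.756^5·0.244^0 = 0.246950
Sum = 0.9857

0.9857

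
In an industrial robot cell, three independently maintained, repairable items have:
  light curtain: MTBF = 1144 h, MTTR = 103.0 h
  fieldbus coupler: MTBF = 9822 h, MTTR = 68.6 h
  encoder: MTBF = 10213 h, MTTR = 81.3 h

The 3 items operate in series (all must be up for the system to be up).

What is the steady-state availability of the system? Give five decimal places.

0.90384

A(light curtain) = MTBF/(MTBF+MTTR) = 1144/(1144+103.0) = 0.917402
A(fieldbus coupler) = MTBF/(MTBF+MTTR) = 9822/(9822+68.6) = 0.993064
A(encoder) = MTBF/(MTBF+MTTR) = 10213/(10213+81.3) = 0.992102
Series availability: 0.917402 × 0.993064 × 0.992102 = 0.90384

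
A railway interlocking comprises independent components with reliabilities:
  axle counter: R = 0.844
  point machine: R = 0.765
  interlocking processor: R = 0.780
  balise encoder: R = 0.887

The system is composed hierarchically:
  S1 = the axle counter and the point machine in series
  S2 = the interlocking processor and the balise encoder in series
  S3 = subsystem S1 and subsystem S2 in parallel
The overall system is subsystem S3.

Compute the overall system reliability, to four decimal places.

0.8908

Series (axle counter and point machine): 0.844000 × 0.765000 = 0.645660
Series (interlocking processor and balise encoder): 0.780000 × 0.887000 = 0.691860
Parallel ([0.645660] and [0.691860]): 1 − (1 − 0.645660)(1 − 0.691860) = 0.8908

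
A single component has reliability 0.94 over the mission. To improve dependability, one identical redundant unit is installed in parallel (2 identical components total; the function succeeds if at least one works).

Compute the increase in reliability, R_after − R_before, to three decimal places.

R_before = 0.94
R_after = 1 − (1 − 0.94)^2 = 0.996
ΔR = 0.996 − 0.94 = 0.056

0.056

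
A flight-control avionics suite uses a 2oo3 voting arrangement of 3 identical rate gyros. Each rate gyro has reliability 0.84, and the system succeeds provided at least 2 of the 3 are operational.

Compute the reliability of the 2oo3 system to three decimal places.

0.931

R = Σ_{i=2}^{3} C(3,i) p^i (1−p)^{3−i} with p = 0.84
C(3,2)·0.84^2·0.16^1 = 0.33869
C(3,3)·0.84^3·0.16^0 = 0.59270
Sum = 0.931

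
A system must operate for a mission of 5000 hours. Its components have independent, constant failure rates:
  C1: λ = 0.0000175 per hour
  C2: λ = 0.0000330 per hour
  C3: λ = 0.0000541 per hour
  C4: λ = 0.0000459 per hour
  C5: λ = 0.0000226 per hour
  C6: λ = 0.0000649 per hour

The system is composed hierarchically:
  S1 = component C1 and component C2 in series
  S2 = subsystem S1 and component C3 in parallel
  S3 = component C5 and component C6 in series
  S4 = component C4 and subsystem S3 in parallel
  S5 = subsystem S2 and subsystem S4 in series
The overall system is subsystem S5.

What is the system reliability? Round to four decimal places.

0.8783

R(C1) = exp(−0.0000175 × 5000) = 0.916219
R(C2) = exp(−0.0000330 × 5000) = 0.847894
R(C3) = exp(−0.0000541 × 5000) = 0.762998
R(C4) = exp(−0.0000459 × 5000) = 0.794931
R(C5) = exp(−0.0000226 × 5000) = 0.893151
R(C6) = exp(−0.0000649 × 5000) = 0.722889
Series (C1 and C2): 0.916219 × 0.847894 = 0.776857
Parallel ([0.776857] and C3): 1 − (1 − 0.776857)(1 − 0.762998) = 0.947115
Series (C5 and C6): 0.893151 × 0.722889 = 0.645649
Parallel (C4 and [0.645649]): 1 − (1 − 0.794931)(1 − 0.645649) = 0.927334
Series ([0.947115] and [0.927334]): 0.947115 × 0.927334 = 0.8783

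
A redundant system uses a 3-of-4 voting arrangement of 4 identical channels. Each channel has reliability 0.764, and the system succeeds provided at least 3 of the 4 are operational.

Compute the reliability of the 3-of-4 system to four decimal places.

0.7617

R = Σ_{i=3}^{4} C(4,i) p^i (1−p)^{4−i} with p = 0.764
C(4,3)·0.764^3·0.236^1 = 0.420971
C(4,4)·0.764^4·0.236^0 = 0.340701
Sum = 0.7617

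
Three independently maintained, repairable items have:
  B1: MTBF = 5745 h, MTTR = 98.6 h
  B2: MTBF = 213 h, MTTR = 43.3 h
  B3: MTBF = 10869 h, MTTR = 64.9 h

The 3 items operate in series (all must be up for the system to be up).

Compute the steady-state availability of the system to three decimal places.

0.812

A(B1) = MTBF/(MTBF+MTTR) = 5745/(5745+98.6) = 0.983127
A(B2) = MTBF/(MTBF+MTTR) = 213/(213+43.3) = 0.831057
A(B3) = MTBF/(MTBF+MTTR) = 10869/(10869+64.9) = 0.994064
Series availability: 0.983127 × 0.831057 × 0.994064 = 0.812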